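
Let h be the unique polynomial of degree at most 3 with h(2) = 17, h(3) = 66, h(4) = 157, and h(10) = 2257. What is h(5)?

Using the Lagrange interpolation formula with nodes 2, 3, 4, 10:
  L_0(u) = (u - 3)(u - 4)(u - 10) / -16
  L_1(u) = (u - 2)(u - 4)(u - 10) / 7
  L_2(u) = (u - 2)(u - 3)(u - 10) / -12
  L_3(u) = (u - 2)(u - 3)(u - 4) / 336
Then h(u) = 17·L_0(u) + 66·L_1(u) + 157·L_2(u) + 2257·L_3(u).
Expanding and collecting terms gives h(u) = 2u^3 + 3u^2 - 4u - 3.
Evaluating at u = 5: h(5) = 302.

302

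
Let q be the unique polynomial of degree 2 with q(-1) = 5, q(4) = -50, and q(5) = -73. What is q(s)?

q(s) = -2s^2 - 5s + 2

Using the Lagrange interpolation formula with nodes -1, 4, 5:
  L_0(s) = (s - 4)(s - 5) / 30
  L_1(s) = (s + 1)(s - 5) / -5
  L_2(s) = (s + 1)(s - 4) / 6
Then q(s) = 5·L_0(s) - 50·L_1(s) - 73·L_2(s).
Expanding and collecting terms gives q(s) = -2s² - 5s + 2.
Check: q(5) = -73. ✓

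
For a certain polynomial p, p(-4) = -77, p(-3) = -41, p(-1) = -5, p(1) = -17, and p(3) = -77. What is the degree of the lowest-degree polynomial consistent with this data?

2

Divided differences on the nodes -4, -3, -1, 1, 3:
  order 0: -77  -41  -5  -17  -77
  order 1: 36  18  -6  -30
  order 2: -6  -6  -6
  order 3: 0  0
  order 4: 0
The order-2 divided differences are all -6 (nonzero) and every higher order vanishes, so the data lies on a polynomial of degree exactly 2.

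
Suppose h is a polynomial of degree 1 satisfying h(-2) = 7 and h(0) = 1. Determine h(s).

Using the Lagrange interpolation formula with nodes -2, 0:
  L_0(s) = s / -2
  L_1(s) = (s + 2) / 2
Then h(s) = 7·L_0(s) + 1·L_1(s).
Expanding and collecting terms gives h(s) = -3s + 1.
Check: h(-2) = 7. ✓

h(s) = -3s + 1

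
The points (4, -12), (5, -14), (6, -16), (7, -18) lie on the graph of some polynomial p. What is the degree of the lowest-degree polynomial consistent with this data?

1

Forward differences of the values at x = 4, 5, 6, 7:
  p  : -12  -14  -16  -18
  Δ  : -2  -2  -2
  Δ^2: 0  0
  Δ^3: 0
The first differences are constant (-2) and nonzero, while all higher differences vanish, so the minimal degree is 1.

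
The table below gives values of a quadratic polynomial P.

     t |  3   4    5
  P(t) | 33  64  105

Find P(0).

0

Forward differences of the values at t = 3, 4, 5:
  P  : 33  64  105
  Δ  : 31  41
  Δ^2: 10
The second differences are constant, confirming degree 2.
Interpolating (Newton forward form) and evaluating at t = 0 gives P(0) = 0.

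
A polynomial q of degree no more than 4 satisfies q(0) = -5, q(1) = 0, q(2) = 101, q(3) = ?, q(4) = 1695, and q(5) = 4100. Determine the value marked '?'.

538

The 5 known points determine the degree-4 polynomial uniquely.
Write q(x) = ax^4 + bx^3 + cx^2 + dx + e. Substituting each data point gives a linear system:
  e = -5
  a + b + c + d + e = 0
  16a + 8b + 4c + 2d + e = 101
  256a + 64b + 16c + 4d + e = 1695
  625a + 125b + 25c + 5d + e = 4100
Solving the system yields a = 6, b = 4, c = -6, d = 1, e = -5.
So q(x) = 6x^4 + 4x^3 - 6x^2 + x - 5.
Then q(3) = 538.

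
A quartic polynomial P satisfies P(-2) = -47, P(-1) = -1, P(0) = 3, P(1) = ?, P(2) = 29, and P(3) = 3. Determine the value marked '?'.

13

On equispaced nodes a degree-4 polynomial has vanishing fifth forward difference, so
  - P(-2) + 5·P(-1) - 10·P(0) + 10·P(1) - 5·P(2) + P(3) = 0.
Substituting the known values and solving for P(1):
  10·P(1) = 130
  P(1) = 13.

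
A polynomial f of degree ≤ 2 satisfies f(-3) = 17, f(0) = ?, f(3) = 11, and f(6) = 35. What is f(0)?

The 3 known points determine the degree-2 polynomial uniquely.
Write f(t) = at^2 + bt + c. Substituting each data point gives a linear system:
  9a - 3b + c = 17
  9a + 3b + c = 11
  36a + 6b + c = 35
Solving the system yields a = 1, b = -1, c = 5.
So f(t) = t^2 - t + 5.
Then f(0) = 5.

5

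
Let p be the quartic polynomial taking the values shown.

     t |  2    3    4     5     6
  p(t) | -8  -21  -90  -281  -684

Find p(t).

p(t) = -t^4 + 3t^3 - 5t - 6

Write p(t) = at^4 + bt^3 + ct^2 + dt + e. Substituting each data point gives a linear system:
  16a + 8b + 4c + 2d + e = -8
  81a + 27b + 9c + 3d + e = -21
  256a + 64b + 16c + 4d + e = -90
  625a + 125b + 25c + 5d + e = -281
  1296a + 216b + 36c + 6d + e = -684
Solving the system yields a = -1, b = 3, c = 0, d = -5, e = -6.
So p(t) = -t⁴ + 3t³ - 5t - 6.
Check: p(5) = -281. ✓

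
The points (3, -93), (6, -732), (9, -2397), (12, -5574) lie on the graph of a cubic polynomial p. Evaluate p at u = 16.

Write p(u) = au^3 + bu^2 + cu + d. Substituting each data point gives a linear system:
  27a + 9b + 3c + d = -93
  216a + 36b + 6c + d = -732
  729a + 81b + 9c + d = -2397
  1728a + 144b + 12c + d = -5574
Solving the system yields a = -3, b = -3, c = 3, d = 6.
So p(u) = -3u^3 - 3u^2 + 3u + 6.
Then p(16) = -13002.

-13002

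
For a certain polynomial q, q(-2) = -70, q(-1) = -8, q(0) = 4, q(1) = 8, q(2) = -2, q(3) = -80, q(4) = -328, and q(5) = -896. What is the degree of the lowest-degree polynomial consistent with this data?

4

Forward differences of the values at n = -2, -1, 0, 1, 2, 3, 4, 5:
  q  : -70  -8  4  8  -2  -80  -328  -896
  Δ  : 62  12  4  -10  -78  -248  -568
  Δ^2: -50  -8  -14  -68  -170  -320
  Δ^3: 42  -6  -54  -102  -150
  Δ^4: -48  -48  -48  -48
  Δ^5: 0  0  0
  Δ^6: 0  0
  Δ^7: 0
The fourth differences are constant (-48) and nonzero, while all higher differences vanish, so the minimal degree is 4.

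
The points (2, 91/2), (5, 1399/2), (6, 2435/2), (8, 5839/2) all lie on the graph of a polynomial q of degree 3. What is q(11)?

15355/2

Using the Lagrange interpolation formula with nodes 2, 5, 6, 8:
  L_0(n) = (n - 5)(n - 6)(n - 8) / -72
  L_1(n) = (n - 2)(n - 6)(n - 8) / 9
  L_2(n) = (n - 2)(n - 5)(n - 8) / -8
  L_3(n) = (n - 2)(n - 5)(n - 6) / 36
Then q(n) = 91/2·L_0(n) + 1399/2·L_1(n) + 2435/2·L_2(n) + 5839/2·L_3(n).
Expanding and collecting terms gives q(n) = 6n^3 - 3n^2 + 5n - 1/2.
Evaluating at n = 11: q(11) = 15355/2.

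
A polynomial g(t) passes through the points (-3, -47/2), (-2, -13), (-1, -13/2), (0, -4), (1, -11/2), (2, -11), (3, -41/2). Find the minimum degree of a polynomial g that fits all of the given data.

2

Forward differences of the values at t = -3, -2, -1, 0, 1, 2, 3:
  g  : -47/2  -13  -13/2  -4  -11/2  -11  -41/2
  Δ  : 21/2  13/2  5/2  -3/2  -11/2  -19/2
  Δ^2: -4  -4  -4  -4  -4
  Δ^3: 0  0  0  0
  Δ^4: 0  0  0
  Δ^5: 0  0
  Δ^6: 0
The second differences are constant (-4) and nonzero, while all higher differences vanish, so the minimal degree is 2.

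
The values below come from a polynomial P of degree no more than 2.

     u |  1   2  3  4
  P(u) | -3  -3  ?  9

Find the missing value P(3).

1

On equispaced nodes a degree-2 polynomial has vanishing third forward difference, so
  - P(1) + 3·P(2) - 3·P(3) + P(4) = 0.
Substituting the known values and solving for P(3):
  -3·P(3) = -3
  P(3) = 1.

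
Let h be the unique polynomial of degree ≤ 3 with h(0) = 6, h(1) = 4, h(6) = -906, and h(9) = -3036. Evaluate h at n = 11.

-5516

Using the Lagrange interpolation formula with nodes 0, 1, 6, 9:
  L_0(n) = (n - 1)(n - 6)(n - 9) / -54
  L_1(n) = n(n - 6)(n - 9) / 40
  L_2(n) = n(n - 1)(n - 9) / -90
  L_3(n) = n(n - 1)(n - 6) / 216
Then h(n) = 6·L_0(n) + 4·L_1(n) - 906·L_2(n) - 3036·L_3(n).
Expanding and collecting terms gives h(n) = -4n^3 - 2n^2 + 4n + 6.
Evaluating at n = 11: h(11) = -5516.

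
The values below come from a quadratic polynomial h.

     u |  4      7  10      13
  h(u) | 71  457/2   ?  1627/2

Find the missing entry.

476

The 3 known points determine the degree-2 polynomial uniquely.
Write h(u) = au^2 + bu + c. Substituting each data point gives a linear system:
  16a + 4b + c = 71
  49a + 7b + c = 457/2
  169a + 13b + c = 1627/2
Solving the system yields a = 5, b = -5/2, c = 1.
So h(u) = 5u^2 - (5/2)u + 1.
Then h(10) = 476.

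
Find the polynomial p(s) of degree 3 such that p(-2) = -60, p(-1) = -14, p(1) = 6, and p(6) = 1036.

p(s) = 5s^3 - 2s^2 + 5s - 2

Write p(s) = as^3 + bs^2 + cs + d. Substituting each data point gives a linear system:
  -8a + 4b - 2c + d = -60
  -a + b - c + d = -14
  a + b + c + d = 6
  216a + 36b + 6c + d = 1036
Solving the system yields a = 5, b = -2, c = 5, d = -2.
So p(s) = 5s^3 - 2s^2 + 5s - 2.
Check: p(-1) = -14. ✓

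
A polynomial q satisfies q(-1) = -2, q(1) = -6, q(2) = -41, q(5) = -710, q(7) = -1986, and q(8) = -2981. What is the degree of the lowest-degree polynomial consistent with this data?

3

Divided differences on the nodes -1, 1, 2, 5, 7, 8:
  order 0: -2  -6  -41  -710  -1986  -2981
  order 1: -2  -35  -223  -638  -995
  order 2: -11  -47  -83  -119
  order 3: -6  -6  -6
  order 4: 0  0
  order 5: 0
The order-3 divided differences are all -6 (nonzero) and every higher order vanishes, so the data lies on a polynomial of degree exactly 3.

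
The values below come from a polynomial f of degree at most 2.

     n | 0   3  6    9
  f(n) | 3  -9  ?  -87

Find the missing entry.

-39

The 3 known points determine the degree-2 polynomial uniquely.
Write f(n) = an^2 + bn + c. Substituting each data point gives a linear system:
  c = 3
  9a + 3b + c = -9
  81a + 9b + c = -87
Solving the system yields a = -1, b = -1, c = 3.
So f(n) = -n² - n + 3.
Then f(6) = -39.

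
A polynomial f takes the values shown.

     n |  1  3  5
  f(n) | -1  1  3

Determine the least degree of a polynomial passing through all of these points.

1

Forward differences of the values at n = 1, 3, 5:
  f  : -1  1  3
  Δ  : 2  2
  Δ^2: 0
The first differences are constant (2) and nonzero, while all higher differences vanish, so the minimal degree is 1.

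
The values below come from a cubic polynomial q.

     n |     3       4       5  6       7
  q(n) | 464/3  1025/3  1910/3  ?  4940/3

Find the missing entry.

3191/3

On equispaced nodes a degree-3 polynomial has vanishing fourth forward difference, so
  q(3) - 4·q(4) + 6·q(5) - 4·q(6) + q(7) = 0.
Substituting the known values and solving for q(6):
  -4·q(6) = -12764/3
  q(6) = 3191/3.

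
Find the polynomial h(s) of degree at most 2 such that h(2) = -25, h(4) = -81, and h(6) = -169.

h(s) = -4s^2 - 4s - 1

Using the Lagrange interpolation formula with nodes 2, 4, 6:
  L_0(s) = (s - 4)(s - 6) / 8
  L_1(s) = (s - 2)(s - 6) / -4
  L_2(s) = (s - 2)(s - 4) / 8
Then h(s) = -25·L_0(s) - 81·L_1(s) - 169·L_2(s).
Expanding and collecting terms gives h(s) = -4s² - 4s - 1.
Check: h(4) = -81. ✓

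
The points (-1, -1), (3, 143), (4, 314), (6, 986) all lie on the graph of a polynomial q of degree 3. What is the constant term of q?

Write q(t) = at^3 + bt^2 + ct + d. Substituting each data point gives a linear system:
  -a + b - c + d = -1
  27a + 9b + 3c + d = 143
  64a + 16b + 4c + d = 314
  216a + 36b + 6c + d = 986
Solving the system yields a = 4, b = 3, c = 2, d = 2.
So q(t) = 4t³ + 3t² + 2t + 2.
The constant term is 2.

2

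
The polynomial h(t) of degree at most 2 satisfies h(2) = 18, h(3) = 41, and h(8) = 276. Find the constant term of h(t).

Write h(t) = at^2 + bt + c. Substituting each data point gives a linear system:
  4a + 2b + c = 18
  9a + 3b + c = 41
  64a + 8b + c = 276
Solving the system yields a = 4, b = 3, c = -4.
So h(t) = 4t^2 + 3t - 4.
The constant term is -4.

-4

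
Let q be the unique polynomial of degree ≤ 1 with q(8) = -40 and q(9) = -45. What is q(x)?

Write q(x) = ax + b. Substituting each data point gives a linear system:
  8a + b = -40
  9a + b = -45
Solving the system yields a = -5, b = 0.
So q(x) = -5x.
Check: q(9) = -45. ✓

q(x) = -5x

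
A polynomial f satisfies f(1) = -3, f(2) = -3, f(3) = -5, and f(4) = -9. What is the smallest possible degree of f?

Forward differences of the values at t = 1, 2, 3, 4:
  f  : -3  -3  -5  -9
  Δ  : 0  -2  -4
  Δ^2: -2  -2
  Δ^3: 0
The second differences are constant (-2) and nonzero, while all higher differences vanish, so the minimal degree is 2.

2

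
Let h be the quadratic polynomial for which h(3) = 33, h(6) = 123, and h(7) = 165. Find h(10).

327

Write h(n) = an^2 + bn + c. Substituting each data point gives a linear system:
  9a + 3b + c = 33
  36a + 6b + c = 123
  49a + 7b + c = 165
Solving the system yields a = 3, b = 3, c = -3.
So h(n) = 3n² + 3n - 3.
Then h(10) = 327.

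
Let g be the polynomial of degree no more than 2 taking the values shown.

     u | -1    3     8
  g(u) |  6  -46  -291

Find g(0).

5

Using the Lagrange interpolation formula with nodes -1, 3, 8:
  L_0(u) = (u - 3)(u - 8) / 36
  L_1(u) = (u + 1)(u - 8) / -20
  L_2(u) = (u + 1)(u - 3) / 45
Then g(u) = 6·L_0(u) - 46·L_1(u) - 291·L_2(u).
Expanding and collecting terms gives g(u) = -4u² - 5u + 5.
Evaluating at u = 0: g(0) = 5.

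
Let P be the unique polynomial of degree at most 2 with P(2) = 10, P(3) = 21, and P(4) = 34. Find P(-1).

Using the Lagrange interpolation formula with nodes 2, 3, 4:
  L_0(t) = (t - 3)(t - 4) / 2
  L_1(t) = (t - 2)(t - 4) / -1
  L_2(t) = (t - 2)(t - 3) / 2
Then P(t) = 10·L_0(t) + 21·L_1(t) + 34·L_2(t).
Expanding and collecting terms gives P(t) = t² + 6t - 6.
Evaluating at t = -1: P(-1) = -11.

-11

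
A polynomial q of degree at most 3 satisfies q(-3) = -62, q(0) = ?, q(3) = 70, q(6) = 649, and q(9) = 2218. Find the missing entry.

On equispaced nodes a degree-3 polynomial has vanishing fourth forward difference, so
  q(-3) - 4·q(0) + 6·q(3) - 4·q(6) + q(9) = 0.
Substituting the known values and solving for q(0):
  -4·q(0) = 20
  q(0) = -5.

-5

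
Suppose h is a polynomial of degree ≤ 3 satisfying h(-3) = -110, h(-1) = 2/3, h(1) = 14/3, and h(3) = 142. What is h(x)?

Write h(x) = ax^3 + bx^2 + cx + d. Substituting each data point gives a linear system:
  -27a + 9b - 3c + d = -110
  -a + b - c + d = 2/3
  a + b + c + d = 14/3
  27a + 9b + 3c + d = 142
Solving the system yields a = 5, b = 5/3, c = -3, d = 1.
So h(x) = 5x³ + (5/3)x² - 3x + 1.
Check: h(-3) = -110. ✓

h(x) = 5x^3 + (5/3)x^2 - 3x + 1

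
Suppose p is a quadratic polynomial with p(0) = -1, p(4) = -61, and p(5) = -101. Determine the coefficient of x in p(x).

Write p(x) = ax^2 + bx + c. Substituting each data point gives a linear system:
  c = -1
  16a + 4b + c = -61
  25a + 5b + c = -101
Solving the system yields a = -5, b = 5, c = -1.
So p(x) = -5x² + 5x - 1.
The coefficient of x is 5.

5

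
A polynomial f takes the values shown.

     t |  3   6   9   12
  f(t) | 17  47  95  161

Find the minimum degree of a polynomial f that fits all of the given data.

2

Forward differences of the values at t = 3, 6, 9, 12:
  f  : 17  47  95  161
  Δ  : 30  48  66
  Δ^2: 18  18
  Δ^3: 0
The second differences are constant (18) and nonzero, while all higher differences vanish, so the minimal degree is 2.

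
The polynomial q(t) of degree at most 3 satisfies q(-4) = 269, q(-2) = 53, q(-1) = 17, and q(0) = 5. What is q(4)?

Using the Lagrange interpolation formula with nodes -4, -2, -1, 0:
  L_0(t) = (t + 2)(t + 1)t / -24
  L_1(t) = (t + 4)(t + 1)t / 4
  L_2(t) = (t + 4)(t + 2)t / -3
  L_3(t) = (t + 4)(t + 2)(t + 1) / 8
Then q(t) = 269·L_0(t) + 53·L_1(t) + 17·L_2(t) + 5·L_3(t).
Expanding and collecting terms gives q(t) = -3t^3 + 3t^2 - 6t + 5.
Evaluating at t = 4: q(4) = -163.

-163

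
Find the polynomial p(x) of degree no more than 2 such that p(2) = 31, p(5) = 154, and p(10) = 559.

p(x) = 5x^2 + 6x - 1

Using the Lagrange interpolation formula with nodes 2, 5, 10:
  L_0(x) = (x - 5)(x - 10) / 24
  L_1(x) = (x - 2)(x - 10) / -15
  L_2(x) = (x - 2)(x - 5) / 40
Then p(x) = 31·L_0(x) + 154·L_1(x) + 559·L_2(x).
Expanding and collecting terms gives p(x) = 5x^2 + 6x - 1.
Check: p(5) = 154. ✓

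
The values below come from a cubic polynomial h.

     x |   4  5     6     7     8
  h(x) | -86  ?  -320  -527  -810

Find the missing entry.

The 4 known points determine the degree-3 polynomial uniquely.
Write h(x) = ax^3 + bx^2 + cx + d. Substituting each data point gives a linear system:
  64a + 16b + 4c + d = -86
  216a + 36b + 6c + d = -320
  343a + 49b + 7c + d = -527
  512a + 64b + 8c + d = -810
Solving the system yields a = -2, b = 4, c = -5, d = -2.
So h(x) = -2x³ + 4x² - 5x - 2.
Then h(5) = -177.

-177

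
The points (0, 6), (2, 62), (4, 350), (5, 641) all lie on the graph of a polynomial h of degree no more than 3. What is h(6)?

1062

Write h(u) = au^3 + bu^2 + cu + d. Substituting each data point gives a linear system:
  d = 6
  8a + 4b + 2c + d = 62
  64a + 16b + 4c + d = 350
  125a + 25b + 5c + d = 641
Solving the system yields a = 4, b = 5, c = 2, d = 6.
So h(u) = 4u^3 + 5u^2 + 2u + 6.
Then h(6) = 1062.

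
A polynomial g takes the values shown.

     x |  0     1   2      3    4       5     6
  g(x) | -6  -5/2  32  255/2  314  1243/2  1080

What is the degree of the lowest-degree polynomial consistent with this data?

3

Forward differences of the values at x = 0, 1, 2, 3, 4, 5, 6:
  g  : -6  -5/2  32  255/2  314  1243/2  1080
  Δ  : 7/2  69/2  191/2  373/2  615/2  917/2
  Δ^2: 31  61  91  121  151
  Δ^3: 30  30  30  30
  Δ^4: 0  0  0
  Δ^5: 0  0
  Δ^6: 0
The third differences are constant (30) and nonzero, while all higher differences vanish, so the minimal degree is 3.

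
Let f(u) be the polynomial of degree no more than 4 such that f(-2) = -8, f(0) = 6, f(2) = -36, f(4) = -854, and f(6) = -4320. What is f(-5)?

-1394

Using the Lagrange interpolation formula with nodes -2, 0, 2, 4, 6:
  L_0(u) = u(u - 2)(u - 4)(u - 6) / 384
  L_1(u) = (u + 2)(u - 2)(u - 4)(u - 6) / -96
  L_2(u) = (u + 2)u(u - 4)(u - 6) / 64
  L_3(u) = (u + 2)u(u - 2)(u - 6) / -96
  L_4(u) = (u + 2)u(u - 2)(u - 4) / 384
Then f(u) = -8·L_0(u) + 6·L_1(u) - 36·L_2(u) - 854·L_3(u) - 4320·L_4(u).
Expanding and collecting terms gives f(u) = -3u^4 - 3u^3 + 5u^2 + 5u + 6.
Evaluating at u = -5: f(-5) = -1394.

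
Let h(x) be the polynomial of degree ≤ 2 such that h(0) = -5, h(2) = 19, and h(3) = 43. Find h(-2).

3

Write h(x) = ax^2 + bx + c. Substituting each data point gives a linear system:
  c = -5
  4a + 2b + c = 19
  9a + 3b + c = 43
Solving the system yields a = 4, b = 4, c = -5.
So h(x) = 4x^2 + 4x - 5.
Then h(-2) = 3.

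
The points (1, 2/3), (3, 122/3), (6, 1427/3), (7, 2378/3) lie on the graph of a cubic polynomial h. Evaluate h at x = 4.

353/3

Write h(x) = ax^3 + bx^2 + cx + d. Substituting each data point gives a linear system:
  a + b + c + d = 2/3
  27a + 9b + 3c + d = 122/3
  216a + 36b + 6c + d = 1427/3
  343a + 49b + 7c + d = 2378/3
Solving the system yields a = 3, b = -5, c = 1, d = 5/3.
So h(x) = 3x³ - 5x² + x + 5/3.
Then h(4) = 353/3.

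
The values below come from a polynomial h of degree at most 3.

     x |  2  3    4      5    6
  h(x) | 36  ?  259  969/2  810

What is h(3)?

On equispaced nodes a degree-3 polynomial has vanishing fourth forward difference, so
  h(2) - 4·h(3) + 6·h(4) - 4·h(5) + h(6) = 0.
Substituting the known values and solving for h(3):
  -4·h(3) = -462
  h(3) = 231/2.

231/2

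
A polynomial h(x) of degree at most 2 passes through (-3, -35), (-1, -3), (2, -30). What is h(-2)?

-14

Write h(x) = ax^2 + bx + c. Substituting each data point gives a linear system:
  9a - 3b + c = -35
  a - b + c = -3
  4a + 2b + c = -30
Solving the system yields a = -5, b = -4, c = -2.
So h(x) = -5x² - 4x - 2.
Then h(-2) = -14.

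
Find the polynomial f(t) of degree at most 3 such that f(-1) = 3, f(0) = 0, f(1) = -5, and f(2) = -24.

Write f(t) = at^3 + bt^2 + ct + d. Substituting each data point gives a linear system:
  -a + b - c + d = 3
  d = 0
  a + b + c + d = -5
  8a + 4b + 2c + d = -24
Solving the system yields a = -2, b = -1, c = -2, d = 0.
So f(t) = -2t^3 - t^2 - 2t.
Check: f(-1) = 3. ✓

f(t) = -2t^3 - t^2 - 2t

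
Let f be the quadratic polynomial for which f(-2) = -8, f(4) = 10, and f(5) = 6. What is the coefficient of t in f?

Write f(t) = at^2 + bt + c. Substituting each data point gives a linear system:
  4a - 2b + c = -8
  16a + 4b + c = 10
  25a + 5b + c = 6
Solving the system yields a = -1, b = 5, c = 6.
So f(t) = -t^2 + 5t + 6.
The coefficient of t is 5.

5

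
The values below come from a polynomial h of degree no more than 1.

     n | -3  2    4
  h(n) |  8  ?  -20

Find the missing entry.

-12

The 2 known points determine the degree-1 polynomial uniquely.
Write h(n) = an + b. Substituting each data point gives a linear system:
  -3a + b = 8
  4a + b = -20
Solving the system yields a = -4, b = -4.
So h(n) = -4n - 4.
Then h(2) = -12.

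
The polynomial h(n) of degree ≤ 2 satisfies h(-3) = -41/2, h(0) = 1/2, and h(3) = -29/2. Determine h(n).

h(n) = -2n^2 + n + 1/2

Using the Lagrange interpolation formula with nodes -3, 0, 3:
  L_0(n) = n(n - 3) / 18
  L_1(n) = (n + 3)(n - 3) / -9
  L_2(n) = (n + 3)n / 18
Then h(n) = -41/2·L_0(n) + 1/2·L_1(n) - 29/2·L_2(n).
Expanding and collecting terms gives h(n) = -2n² + n + 1/2.
Check: h(-3) = -41/2. ✓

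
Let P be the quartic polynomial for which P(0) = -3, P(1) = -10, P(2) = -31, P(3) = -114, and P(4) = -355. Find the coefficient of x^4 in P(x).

-2

Write P(x) = ax^4 + bx^3 + cx^2 + dx + e. Substituting each data point gives a linear system:
  e = -3
  a + b + c + d + e = -10
  16a + 8b + 4c + 2d + e = -31
  81a + 27b + 9c + 3d + e = -114
  256a + 64b + 16c + 4d + e = -355
Solving the system yields a = -2, b = 4, c = -5, d = -4, e = -3.
So P(x) = -2x^4 + 4x^3 - 5x^2 - 4x - 3.
The leading coefficient is -2.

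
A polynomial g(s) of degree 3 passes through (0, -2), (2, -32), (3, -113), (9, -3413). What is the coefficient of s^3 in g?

Write g(s) = as^3 + bs^2 + cs + d. Substituting each data point gives a linear system:
  d = -2
  8a + 4b + 2c + d = -32
  27a + 9b + 3c + d = -113
  729a + 81b + 9c + d = -3413
Solving the system yields a = -5, b = 3, c = -1, d = -2.
So g(s) = -5s³ + 3s² - s - 2.
The leading coefficient is -5.

-5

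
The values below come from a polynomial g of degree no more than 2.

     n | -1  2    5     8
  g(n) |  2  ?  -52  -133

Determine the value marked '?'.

On equispaced nodes a degree-2 polynomial has vanishing third forward difference, so
  - g(-1) + 3·g(2) - 3·g(5) + g(8) = 0.
Substituting the known values and solving for g(2):
  3·g(2) = -21
  g(2) = -7.

-7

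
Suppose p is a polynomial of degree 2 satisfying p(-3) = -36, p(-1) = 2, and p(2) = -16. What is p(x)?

p(x) = -5x^2 - x + 6

Write p(x) = ax^2 + bx + c. Substituting each data point gives a linear system:
  9a - 3b + c = -36
  a - b + c = 2
  4a + 2b + c = -16
Solving the system yields a = -5, b = -1, c = 6.
So p(x) = -5x² - x + 6.
Check: p(2) = -16. ✓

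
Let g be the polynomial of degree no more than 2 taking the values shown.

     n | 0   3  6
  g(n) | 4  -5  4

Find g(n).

Using the Lagrange interpolation formula with nodes 0, 3, 6:
  L_0(n) = (n - 3)(n - 6) / 18
  L_1(n) = n(n - 6) / -9
  L_2(n) = n(n - 3) / 18
Then g(n) = 4·L_0(n) - 5·L_1(n) + 4·L_2(n).
Expanding and collecting terms gives g(n) = n^2 - 6n + 4.
Check: g(6) = 4. ✓

g(n) = n^2 - 6n + 4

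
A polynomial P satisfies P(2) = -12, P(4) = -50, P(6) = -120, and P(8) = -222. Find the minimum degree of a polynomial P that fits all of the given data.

Forward differences of the values at x = 2, 4, 6, 8:
  P  : -12  -50  -120  -222
  Δ  : -38  -70  -102
  Δ^2: -32  -32
  Δ^3: 0
The second differences are constant (-32) and nonzero, while all higher differences vanish, so the minimal degree is 2.

2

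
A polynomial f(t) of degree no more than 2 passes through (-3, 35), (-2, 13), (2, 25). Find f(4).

91

Write f(t) = at^2 + bt + c. Substituting each data point gives a linear system:
  9a - 3b + c = 35
  4a - 2b + c = 13
  4a + 2b + c = 25
Solving the system yields a = 5, b = 3, c = -1.
So f(t) = 5t² + 3t - 1.
Then f(4) = 91.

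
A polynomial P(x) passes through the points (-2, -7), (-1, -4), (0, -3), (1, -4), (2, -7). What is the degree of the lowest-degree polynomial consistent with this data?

2

Forward differences of the values at x = -2, -1, 0, 1, 2:
  P  : -7  -4  -3  -4  -7
  Δ  : 3  1  -1  -3
  Δ^2: -2  -2  -2
  Δ^3: 0  0
  Δ^4: 0
The second differences are constant (-2) and nonzero, while all higher differences vanish, so the minimal degree is 2.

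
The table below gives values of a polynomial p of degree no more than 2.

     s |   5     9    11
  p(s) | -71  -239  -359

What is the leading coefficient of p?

Write p(s) = as^2 + bs + c. Substituting each data point gives a linear system:
  25a + 5b + c = -71
  81a + 9b + c = -239
  121a + 11b + c = -359
Solving the system yields a = -3, b = 0, c = 4.
So p(s) = -3s^2 + 4.
The leading coefficient is -3.

-3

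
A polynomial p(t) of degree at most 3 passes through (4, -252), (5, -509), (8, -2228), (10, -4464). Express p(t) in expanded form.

p(t) = -5t^3 + 6t^2 - 6t - 4

Using the Lagrange interpolation formula with nodes 4, 5, 8, 10:
  L_0(t) = (t - 5)(t - 8)(t - 10) / -24
  L_1(t) = (t - 4)(t - 8)(t - 10) / 15
  L_2(t) = (t - 4)(t - 5)(t - 10) / -24
  L_3(t) = (t - 4)(t - 5)(t - 8) / 60
Then p(t) = -252·L_0(t) - 509·L_1(t) - 2228·L_2(t) - 4464·L_3(t).
Expanding and collecting terms gives p(t) = -5t³ + 6t² - 6t - 4.
Check: p(5) = -509. ✓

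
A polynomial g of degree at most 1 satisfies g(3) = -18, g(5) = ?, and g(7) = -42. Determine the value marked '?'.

The 2 known points determine the degree-1 polynomial uniquely.
Write g(u) = au + b. Substituting each data point gives a linear system:
  3a + b = -18
  7a + b = -42
Solving the system yields a = -6, b = 0.
So g(u) = -6u.
Then g(5) = -30.

-30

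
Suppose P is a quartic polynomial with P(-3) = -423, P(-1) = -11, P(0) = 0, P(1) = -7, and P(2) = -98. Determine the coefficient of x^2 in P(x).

Write P(x) = ax^4 + bx^3 + cx^2 + dx + e. Substituting each data point gives a linear system:
  81a - 27b + 9c - 3d + e = -423
  a - b + c - d + e = -11
  e = 0
  a + b + c + d + e = -7
  16a + 8b + 4c + 2d + e = -98
Solving the system yields a = -5, b = -1, c = -4, d = 3, e = 0.
So P(x) = -5x^4 - x^3 - 4x^2 + 3x.
The coefficient of x^2 is -4.

-4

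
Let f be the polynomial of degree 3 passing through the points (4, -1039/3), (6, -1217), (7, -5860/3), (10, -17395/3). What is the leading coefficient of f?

Write f(s) = as^3 + bs^2 + cs + d. Substituting each data point gives a linear system:
  64a + 16b + 4c + d = -1039/3
  216a + 36b + 6c + d = -1217
  343a + 49b + 7c + d = -5860/3
  1000a + 100b + 10c + d = -17395/3
Solving the system yields a = -6, b = 5/3, c = 4, d = -5.
So f(s) = -6s^3 + (5/3)s^2 + 4s - 5.
The leading coefficient is -6.

-6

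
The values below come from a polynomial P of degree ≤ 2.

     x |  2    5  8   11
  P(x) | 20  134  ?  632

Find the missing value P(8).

The 3 known points determine the degree-2 polynomial uniquely.
Write P(x) = ax^2 + bx + c. Substituting each data point gives a linear system:
  4a + 2b + c = 20
  25a + 5b + c = 134
  121a + 11b + c = 632
Solving the system yields a = 5, b = 3, c = -6.
So P(x) = 5x² + 3x - 6.
Then P(8) = 338.

338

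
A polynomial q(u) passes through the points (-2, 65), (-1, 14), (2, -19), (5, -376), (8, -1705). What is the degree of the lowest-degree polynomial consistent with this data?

Divided differences on the nodes -2, -1, 2, 5, 8:
  order 0: 65  14  -19  -376  -1705
  order 1: -51  -11  -119  -443
  order 2: 10  -18  -54
  order 3: -4  -4
  order 4: 0
The order-3 divided differences are all -4 (nonzero) and every higher order vanishes, so the data lies on a polynomial of degree exactly 3.

3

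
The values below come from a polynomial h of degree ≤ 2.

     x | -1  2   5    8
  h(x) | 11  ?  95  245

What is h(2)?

17

On equispaced nodes a degree-2 polynomial has vanishing third forward difference, so
  - h(-1) + 3·h(2) - 3·h(5) + h(8) = 0.
Substituting the known values and solving for h(2):
  3·h(2) = 51
  h(2) = 17.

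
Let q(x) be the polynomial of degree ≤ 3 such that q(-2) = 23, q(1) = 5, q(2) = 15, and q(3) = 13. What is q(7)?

-355

Write q(x) = ax^3 + bx^2 + cx + d. Substituting each data point gives a linear system:
  -8a + 4b - 2c + d = 23
  a + b + c + d = 5
  8a + 4b + 2c + d = 15
  27a + 9b + 3c + d = 13
Solving the system yields a = -2, b = 6, c = 6, d = -5.
So q(x) = -2x³ + 6x² + 6x - 5.
Then q(7) = -355.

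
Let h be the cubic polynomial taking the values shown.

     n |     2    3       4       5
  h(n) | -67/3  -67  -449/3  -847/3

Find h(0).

1

Using the Lagrange interpolation formula with nodes 2, 3, 4, 5:
  L_0(n) = (n - 3)(n - 4)(n - 5) / -6
  L_1(n) = (n - 2)(n - 4)(n - 5) / 2
  L_2(n) = (n - 2)(n - 3)(n - 5) / -2
  L_3(n) = (n - 2)(n - 3)(n - 4) / 6
Then h(n) = -67/3·L_0(n) - 67·L_1(n) - 449/3·L_2(n) - 847/3·L_3(n).
Expanding and collecting terms gives h(n) = -2n³ - n² - (5/3)n + 1.
Evaluating at n = 0: h(0) = 1.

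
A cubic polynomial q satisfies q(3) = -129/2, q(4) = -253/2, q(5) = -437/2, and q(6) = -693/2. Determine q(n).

q(n) = -n^3 - 3n^2 - 4n + 3/2

Using the Lagrange interpolation formula with nodes 3, 4, 5, 6:
  L_0(n) = (n - 4)(n - 5)(n - 6) / -6
  L_1(n) = (n - 3)(n - 5)(n - 6) / 2
  L_2(n) = (n - 3)(n - 4)(n - 6) / -2
  L_3(n) = (n - 3)(n - 4)(n - 5) / 6
Then q(n) = -129/2·L_0(n) - 253/2·L_1(n) - 437/2·L_2(n) - 693/2·L_3(n).
Expanding and collecting terms gives q(n) = -n³ - 3n² - 4n + 3/2.
Check: q(4) = -253/2. ✓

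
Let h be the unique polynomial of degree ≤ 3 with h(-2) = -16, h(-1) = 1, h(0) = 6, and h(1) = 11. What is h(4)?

Forward differences of the values at s = -2, -1, 0, 1:
  h  : -16  1  6  11
  Δ  : 17  5  5
  Δ^2: -12  0
  Δ^3: 12
The third differences are constant, confirming degree 3.
Interpolating (Newton forward form) and evaluating at s = 4 gives h(4) = 146.

146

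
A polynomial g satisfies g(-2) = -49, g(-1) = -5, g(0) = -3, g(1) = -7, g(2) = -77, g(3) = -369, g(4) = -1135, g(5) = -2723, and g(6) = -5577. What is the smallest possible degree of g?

Forward differences of the values at t = -2, -1, 0, 1, 2, 3, 4, 5, 6:
  g  : -49  -5  -3  -7  -77  -369  -1135  -2723  -5577
  Δ  : 44  2  -4  -70  -292  -766  -1588  -2854
  Δ^2: -42  -6  -66  -222  -474  -822  -1266
  Δ^3: 36  -60  -156  -252  -348  -444
  Δ^4: -96  -96  -96  -96  -96
  Δ^5: 0  0  0  0
  Δ^6: 0  0  0
  Δ^7: 0  0
  Δ^8: 0
The fourth differences are constant (-96) and nonzero, while all higher differences vanish, so the minimal degree is 4.

4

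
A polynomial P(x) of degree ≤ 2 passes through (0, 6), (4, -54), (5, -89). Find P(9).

-309

Using the Lagrange interpolation formula with nodes 0, 4, 5:
  L_0(x) = (x - 4)(x - 5) / 20
  L_1(x) = x(x - 5) / -4
  L_2(x) = x(x - 4) / 5
Then P(x) = 6·L_0(x) - 54·L_1(x) - 89·L_2(x).
Expanding and collecting terms gives P(x) = -4x² + x + 6.
Evaluating at x = 9: P(9) = -309.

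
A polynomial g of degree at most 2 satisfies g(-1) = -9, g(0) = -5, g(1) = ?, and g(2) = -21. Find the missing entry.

-9

The 3 known points determine the degree-2 polynomial uniquely.
Write g(u) = au^2 + bu + c. Substituting each data point gives a linear system:
  a - b + c = -9
  c = -5
  4a + 2b + c = -21
Solving the system yields a = -4, b = 0, c = -5.
So g(u) = -4u² - 5.
Then g(1) = -9.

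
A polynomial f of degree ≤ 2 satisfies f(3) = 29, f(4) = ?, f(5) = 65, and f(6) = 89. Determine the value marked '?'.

The 3 known points determine the degree-2 polynomial uniquely.
Write f(u) = au^2 + bu + c. Substituting each data point gives a linear system:
  9a + 3b + c = 29
  25a + 5b + c = 65
  36a + 6b + c = 89
Solving the system yields a = 2, b = 2, c = 5.
So f(u) = 2u^2 + 2u + 5.
Then f(4) = 45.

45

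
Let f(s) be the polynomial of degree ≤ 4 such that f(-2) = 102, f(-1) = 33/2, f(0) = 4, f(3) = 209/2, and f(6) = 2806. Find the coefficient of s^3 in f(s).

Write f(s) = as^4 + bs^3 + cs^2 + ds + e. Substituting each data point gives a linear system:
  16a - 8b + 4c - 2d + e = 102
  a - b + c - d + e = 33/2
  e = 4
  81a + 27b + 9c + 3d + e = 209/2
  1296a + 216b + 36c + 6d + e = 2806
Solving the system yields a = 3, b = -5, c = 1/2, d = -4, e = 4.
So f(s) = 3s^4 - 5s^3 + (1/2)s^2 - 4s + 4.
The coefficient of s^3 is -5.

-5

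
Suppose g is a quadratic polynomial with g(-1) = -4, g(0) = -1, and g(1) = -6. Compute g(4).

-69

Using the Lagrange interpolation formula with nodes -1, 0, 1:
  L_0(s) = s(s - 1) / 2
  L_1(s) = (s + 1)(s - 1) / -1
  L_2(s) = (s + 1)s / 2
Then g(s) = -4·L_0(s) - 1·L_1(s) - 6·L_2(s).
Expanding and collecting terms gives g(s) = -4s^2 - s - 1.
Evaluating at s = 4: g(4) = -69.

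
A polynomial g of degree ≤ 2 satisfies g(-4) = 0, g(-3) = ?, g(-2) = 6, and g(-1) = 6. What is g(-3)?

4

The 3 known points determine the degree-2 polynomial uniquely.
Write g(s) = as^2 + bs + c. Substituting each data point gives a linear system:
  16a - 4b + c = 0
  4a - 2b + c = 6
  a - b + c = 6
Solving the system yields a = -1, b = -3, c = 4.
So g(s) = -s^2 - 3s + 4.
Then g(-3) = 4.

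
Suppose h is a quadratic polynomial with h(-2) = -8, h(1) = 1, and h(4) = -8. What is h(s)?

h(s) = -s^2 + 2s

Using the Lagrange interpolation formula with nodes -2, 1, 4:
  L_0(s) = (s - 1)(s - 4) / 18
  L_1(s) = (s + 2)(s - 4) / -9
  L_2(s) = (s + 2)(s - 1) / 18
Then h(s) = -8·L_0(s) + 1·L_1(s) - 8·L_2(s).
Expanding and collecting terms gives h(s) = -s² + 2s.
Check: h(1) = 1. ✓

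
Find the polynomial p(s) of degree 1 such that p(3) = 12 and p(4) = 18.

p(s) = 6s - 6

Write p(s) = as + b. Substituting each data point gives a linear system:
  3a + b = 12
  4a + b = 18
Solving the system yields a = 6, b = -6.
So p(s) = 6s - 6.
Check: p(4) = 18. ✓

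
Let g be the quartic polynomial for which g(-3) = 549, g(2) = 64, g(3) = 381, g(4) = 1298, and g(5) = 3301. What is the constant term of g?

6

Write g(s) = as^4 + bs^3 + cs^2 + ds + e. Substituting each data point gives a linear system:
  81a - 27b + 9c - 3d + e = 549
  16a + 8b + 4c + 2d + e = 64
  81a + 27b + 9c + 3d + e = 381
  256a + 64b + 16c + 4d + e = 1298
  625a + 125b + 25c + 5d + e = 3301
Solving the system yields a = 6, b = -3, c = -3, d = -1, e = 6.
So g(s) = 6s^4 - 3s^3 - 3s^2 - s + 6.
The constant term is 6.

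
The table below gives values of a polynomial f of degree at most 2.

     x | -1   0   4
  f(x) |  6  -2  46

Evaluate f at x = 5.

78

Write f(x) = ax^2 + bx + c. Substituting each data point gives a linear system:
  a - b + c = 6
  c = -2
  16a + 4b + c = 46
Solving the system yields a = 4, b = -4, c = -2.
So f(x) = 4x^2 - 4x - 2.
Then f(5) = 78.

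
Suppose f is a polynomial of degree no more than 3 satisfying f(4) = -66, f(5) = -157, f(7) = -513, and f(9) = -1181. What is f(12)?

Write f(u) = au^3 + bu^2 + cu + d. Substituting each data point gives a linear system:
  64a + 16b + 4c + d = -66
  125a + 25b + 5c + d = -157
  343a + 49b + 7c + d = -513
  729a + 81b + 9c + d = -1181
Solving the system yields a = -2, b = 3, c = 4, d = -2.
So f(u) = -2u^3 + 3u^2 + 4u - 2.
Then f(12) = -2978.

-2978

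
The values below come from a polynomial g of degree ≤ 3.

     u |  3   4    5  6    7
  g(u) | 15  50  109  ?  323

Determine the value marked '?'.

198

On equispaced nodes a degree-3 polynomial has vanishing fourth forward difference, so
  g(3) - 4·g(4) + 6·g(5) - 4·g(6) + g(7) = 0.
Substituting the known values and solving for g(6):
  -4·g(6) = -792
  g(6) = 198.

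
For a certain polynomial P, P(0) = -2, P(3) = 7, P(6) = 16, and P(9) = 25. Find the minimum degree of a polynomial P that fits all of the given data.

1

Forward differences of the values at u = 0, 3, 6, 9:
  P  : -2  7  16  25
  Δ  : 9  9  9
  Δ^2: 0  0
  Δ^3: 0
The first differences are constant (9) and nonzero, while all higher differences vanish, so the minimal degree is 1.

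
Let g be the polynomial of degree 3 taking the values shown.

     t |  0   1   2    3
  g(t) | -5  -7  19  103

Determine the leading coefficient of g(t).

5

Write g(t) = at^3 + bt^2 + ct + d. Substituting each data point gives a linear system:
  d = -5
  a + b + c + d = -7
  8a + 4b + 2c + d = 19
  27a + 9b + 3c + d = 103
Solving the system yields a = 5, b = -1, c = -6, d = -5.
So g(t) = 5t^3 - t^2 - 6t - 5.
The leading coefficient is 5.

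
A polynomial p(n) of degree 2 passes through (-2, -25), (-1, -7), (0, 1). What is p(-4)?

Write p(n) = an^2 + bn + c. Substituting each data point gives a linear system:
  4a - 2b + c = -25
  a - b + c = -7
  c = 1
Solving the system yields a = -5, b = 3, c = 1.
So p(n) = -5n^2 + 3n + 1.
Then p(-4) = -91.

-91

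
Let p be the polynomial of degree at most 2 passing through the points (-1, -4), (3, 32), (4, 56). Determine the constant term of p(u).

Write p(u) = au^2 + bu + c. Substituting each data point gives a linear system:
  a - b + c = -4
  9a + 3b + c = 32
  16a + 4b + c = 56
Solving the system yields a = 3, b = 3, c = -4.
So p(u) = 3u² + 3u - 4.
The constant term is -4.

-4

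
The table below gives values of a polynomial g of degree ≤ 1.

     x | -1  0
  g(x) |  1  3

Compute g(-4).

Using the Lagrange interpolation formula with nodes -1, 0:
  L_0(x) = x / -1
  L_1(x) = (x + 1) / 1
Then g(x) = 1·L_0(x) + 3·L_1(x).
Expanding and collecting terms gives g(x) = 2x + 3.
Evaluating at x = -4: g(-4) = -5.

-5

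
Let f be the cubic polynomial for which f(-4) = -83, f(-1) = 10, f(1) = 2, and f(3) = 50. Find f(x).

f(x) = 2x^3 + x^2 - 6x + 5

Using the Lagrange interpolation formula with nodes -4, -1, 1, 3:
  L_0(x) = (x + 1)(x - 1)(x - 3) / -105
  L_1(x) = (x + 4)(x - 1)(x - 3) / 24
  L_2(x) = (x + 4)(x + 1)(x - 3) / -20
  L_3(x) = (x + 4)(x + 1)(x - 1) / 56
Then f(x) = -83·L_0(x) + 10·L_1(x) + 2·L_2(x) + 50·L_3(x).
Expanding and collecting terms gives f(x) = 2x^3 + x^2 - 6x + 5.
Check: f(1) = 2. ✓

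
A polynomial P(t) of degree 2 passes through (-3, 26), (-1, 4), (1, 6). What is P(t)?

P(t) = 3t^2 + t + 2

Write P(t) = at^2 + bt + c. Substituting each data point gives a linear system:
  9a - 3b + c = 26
  a - b + c = 4
  a + b + c = 6
Solving the system yields a = 3, b = 1, c = 2.
So P(t) = 3t^2 + t + 2.
Check: P(-1) = 4. ✓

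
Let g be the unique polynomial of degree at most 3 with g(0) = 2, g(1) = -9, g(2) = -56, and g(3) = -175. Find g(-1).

Using the Lagrange interpolation formula with nodes 0, 1, 2, 3:
  L_0(u) = (u - 1)(u - 2)(u - 3) / -6
  L_1(u) = u(u - 2)(u - 3) / 2
  L_2(u) = u(u - 1)(u - 3) / -2
  L_3(u) = u(u - 1)(u - 2) / 6
Then g(u) = 2·L_0(u) - 9·L_1(u) - 56·L_2(u) - 175·L_3(u).
Expanding and collecting terms gives g(u) = -6u^3 - 5u + 2.
Evaluating at u = -1: g(-1) = 13.

13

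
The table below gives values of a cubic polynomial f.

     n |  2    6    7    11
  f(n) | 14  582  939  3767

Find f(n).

Write f(n) = an^3 + bn^2 + cn + d. Substituting each data point gives a linear system:
  8a + 4b + 2c + d = 14
  216a + 36b + 6c + d = 582
  343a + 49b + 7c + d = 939
  1331a + 121b + 11c + d = 3767
Solving the system yields a = 3, b = -2, c = 2, d = -6.
So f(n) = 3n^3 - 2n^2 + 2n - 6.
Check: f(11) = 3767. ✓

f(n) = 3n^3 - 2n^2 + 2n - 6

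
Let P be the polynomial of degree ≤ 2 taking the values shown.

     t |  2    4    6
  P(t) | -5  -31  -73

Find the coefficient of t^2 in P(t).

-2

Write P(t) = at^2 + bt + c. Substituting each data point gives a linear system:
  4a + 2b + c = -5
  16a + 4b + c = -31
  36a + 6b + c = -73
Solving the system yields a = -2, b = -1, c = 5.
So P(t) = -2t² - t + 5.
The leading coefficient is -2.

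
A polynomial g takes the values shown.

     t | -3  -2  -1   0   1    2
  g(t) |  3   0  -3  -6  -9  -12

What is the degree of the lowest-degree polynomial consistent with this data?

Forward differences of the values at t = -3, -2, -1, 0, 1, 2:
  g  : 3  0  -3  -6  -9  -12
  Δ  : -3  -3  -3  -3  -3
  Δ^2: 0  0  0  0
  Δ^3: 0  0  0
  Δ^4: 0  0
  Δ^5: 0
The first differences are constant (-3) and nonzero, while all higher differences vanish, so the minimal degree is 1.

1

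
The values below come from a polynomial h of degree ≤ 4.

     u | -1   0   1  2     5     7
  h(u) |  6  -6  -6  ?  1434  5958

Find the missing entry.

The 5 known points determine the degree-4 polynomial uniquely.
Write h(u) = au^4 + bu^3 + cu^2 + du + e. Substituting each data point gives a linear system:
  a - b + c - d + e = 6
  e = -6
  a + b + c + d + e = -6
  625a + 125b + 25c + 5d + e = 1434
  2401a + 343b + 49c + 7d + e = 5958
Solving the system yields a = 3, b = -4, c = 3, d = -2, e = -6.
So h(u) = 3u⁴ - 4u³ + 3u² - 2u - 6.
Then h(2) = 18.

18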